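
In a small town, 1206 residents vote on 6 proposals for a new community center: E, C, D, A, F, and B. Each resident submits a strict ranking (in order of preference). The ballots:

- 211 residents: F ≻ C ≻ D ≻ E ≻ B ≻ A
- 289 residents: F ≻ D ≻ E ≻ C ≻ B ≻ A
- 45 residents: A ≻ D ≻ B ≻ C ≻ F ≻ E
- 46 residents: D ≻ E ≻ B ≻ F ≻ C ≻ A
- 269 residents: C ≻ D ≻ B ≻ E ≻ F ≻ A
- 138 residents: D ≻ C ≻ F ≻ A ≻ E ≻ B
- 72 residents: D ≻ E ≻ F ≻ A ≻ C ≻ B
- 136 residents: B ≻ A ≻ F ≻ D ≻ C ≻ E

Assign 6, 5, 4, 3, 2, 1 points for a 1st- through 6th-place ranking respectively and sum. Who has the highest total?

E: 211·3 + 289·4 + 45·1 + 46·5 + 269·3 + 138·2 + 72·5 + 136·1 = 3643
C: 211·5 + 289·3 + 45·3 + 46·2 + 269·6 + 138·5 + 72·2 + 136·2 = 4869
D: 211·4 + 289·5 + 45·5 + 46·6 + 269·5 + 138·6 + 72·6 + 136·3 = 5803
A: 211·1 + 289·1 + 45·6 + 46·1 + 269·1 + 138·3 + 72·3 + 136·5 = 2395
F: 211·6 + 289·6 + 45·2 + 46·3 + 269·2 + 138·4 + 72·4 + 136·4 = 5150
B: 211·2 + 289·2 + 45·4 + 46·4 + 269·4 + 138·1 + 72·1 + 136·6 = 3466
D has the highest Borda score (5803).

D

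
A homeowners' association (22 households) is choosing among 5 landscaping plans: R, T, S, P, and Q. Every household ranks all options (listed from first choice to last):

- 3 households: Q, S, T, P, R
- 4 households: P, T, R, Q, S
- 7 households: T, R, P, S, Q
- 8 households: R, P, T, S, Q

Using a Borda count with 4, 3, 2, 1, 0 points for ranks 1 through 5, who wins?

R: 3·0 + 4·2 + 7·3 + 8·4 = 61
T: 3·2 + 4·3 + 7·4 + 8·2 = 62
S: 3·3 + 4·0 + 7·1 + 8·1 = 24
P: 3·1 + 4·4 + 7·2 + 8·3 = 57
Q: 3·4 + 4·1 + 7·0 + 8·0 = 16
T has the highest Borda score (62).

T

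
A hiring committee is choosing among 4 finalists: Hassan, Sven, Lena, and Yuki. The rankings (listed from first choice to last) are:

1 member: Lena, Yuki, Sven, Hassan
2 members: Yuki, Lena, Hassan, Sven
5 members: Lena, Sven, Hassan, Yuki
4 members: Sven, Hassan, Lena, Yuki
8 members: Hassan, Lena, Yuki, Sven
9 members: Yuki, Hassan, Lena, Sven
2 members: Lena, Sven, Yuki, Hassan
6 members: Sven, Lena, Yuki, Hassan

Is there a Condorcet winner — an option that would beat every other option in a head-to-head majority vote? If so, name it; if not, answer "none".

none

Checking pairwise contests:
Yuki beats Hassan 20–17.
Hassan beats Sven 19–18.
Hassan beats Lena 21–16.
Lena beats Yuki 26–11.
Every option loses at least one head-to-head, so there is no Condorcet winner.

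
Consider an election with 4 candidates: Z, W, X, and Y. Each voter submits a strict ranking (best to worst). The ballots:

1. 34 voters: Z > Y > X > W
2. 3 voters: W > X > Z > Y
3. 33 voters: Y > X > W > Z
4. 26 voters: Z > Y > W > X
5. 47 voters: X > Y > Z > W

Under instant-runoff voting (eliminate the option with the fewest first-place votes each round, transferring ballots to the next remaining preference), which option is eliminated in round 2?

Round 1: Z 60, W 3, X 47, Y 33. Eliminate W.
Round 2: Z 60, X 50, Y 33. Eliminate Y.

Y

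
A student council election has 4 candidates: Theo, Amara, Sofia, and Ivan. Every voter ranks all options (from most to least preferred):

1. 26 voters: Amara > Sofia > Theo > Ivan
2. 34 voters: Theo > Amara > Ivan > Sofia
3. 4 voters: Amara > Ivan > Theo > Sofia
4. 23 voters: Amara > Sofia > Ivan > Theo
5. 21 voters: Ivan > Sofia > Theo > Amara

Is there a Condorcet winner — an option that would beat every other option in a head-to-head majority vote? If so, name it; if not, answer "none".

Checking pairwise contests:
Sofia beats Theo 70–38.
Theo beats Amara 55–53.
Amara beats Sofia 87–21.
Theo beats Ivan 60–48.
Every option loses at least one head-to-head, so there is no Condorcet winner.

none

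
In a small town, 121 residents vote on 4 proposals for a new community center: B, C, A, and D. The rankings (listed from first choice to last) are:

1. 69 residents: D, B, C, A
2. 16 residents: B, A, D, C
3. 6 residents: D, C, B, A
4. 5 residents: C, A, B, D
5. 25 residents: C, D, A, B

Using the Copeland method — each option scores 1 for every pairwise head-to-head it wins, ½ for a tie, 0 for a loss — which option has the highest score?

D

B: beats C and A; loses to D → score 2.
C: beats A; loses to B and D → score 1.
A: loses to B, C, and D → score 0.
D: beats B, C, and A → score 3.
D has the best pairwise record.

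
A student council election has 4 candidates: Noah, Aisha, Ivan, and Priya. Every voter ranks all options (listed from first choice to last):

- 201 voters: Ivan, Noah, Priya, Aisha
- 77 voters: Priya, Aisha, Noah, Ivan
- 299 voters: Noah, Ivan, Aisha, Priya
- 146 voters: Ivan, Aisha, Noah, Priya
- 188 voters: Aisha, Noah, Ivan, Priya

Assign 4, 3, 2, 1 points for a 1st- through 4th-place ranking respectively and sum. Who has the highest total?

Noah

Noah: 201·3 + 77·2 + 299·4 + 146·2 + 188·3 = 2809
Aisha: 201·1 + 77·3 + 299·2 + 146·3 + 188·4 = 2220
Ivan: 201·4 + 77·1 + 299·3 + 146·4 + 188·2 = 2738
Priya: 201·2 + 77·4 + 299·1 + 146·1 + 188·1 = 1343
Noah has the highest Borda score (2809).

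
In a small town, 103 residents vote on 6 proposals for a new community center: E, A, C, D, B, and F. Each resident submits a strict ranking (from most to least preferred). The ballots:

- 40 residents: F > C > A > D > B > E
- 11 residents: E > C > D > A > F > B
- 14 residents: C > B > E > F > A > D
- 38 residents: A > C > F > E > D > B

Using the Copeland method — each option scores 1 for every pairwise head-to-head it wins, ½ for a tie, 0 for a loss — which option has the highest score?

C

E: beats D; loses to A, C, B, and F → score 1.
A: beats E, D, and B; loses to C and F → score 3.
C: beats E, A, D, B, and F → score 5.
D: beats B; loses to E, A, C, and F → score 1.
B: beats E; loses to A, C, D, and F → score 1.
F: beats E, A, D, and B; loses to C → score 4.
C has the best pairwise record.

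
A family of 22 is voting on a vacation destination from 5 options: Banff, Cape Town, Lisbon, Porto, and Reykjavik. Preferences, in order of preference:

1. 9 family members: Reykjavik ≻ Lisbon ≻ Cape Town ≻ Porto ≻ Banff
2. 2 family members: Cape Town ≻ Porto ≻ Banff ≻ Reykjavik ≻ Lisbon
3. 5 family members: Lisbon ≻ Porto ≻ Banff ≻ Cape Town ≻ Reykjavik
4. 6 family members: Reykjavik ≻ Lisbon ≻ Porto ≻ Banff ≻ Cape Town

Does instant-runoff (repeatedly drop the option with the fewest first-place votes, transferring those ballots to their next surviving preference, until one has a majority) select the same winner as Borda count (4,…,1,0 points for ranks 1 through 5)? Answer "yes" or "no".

no

Instant-runoff — R1 Banff 0, Cape Town 2, Lisbon 5, Porto 0, Reykjavik 15 (Reykjavik winner). Winner: Reykjavik.
Borda — scores: Banff 20, Cape Town 31, Lisbon 65, Porto 42, Reykjavik 62. Winner: Lisbon.
The two methods disagree.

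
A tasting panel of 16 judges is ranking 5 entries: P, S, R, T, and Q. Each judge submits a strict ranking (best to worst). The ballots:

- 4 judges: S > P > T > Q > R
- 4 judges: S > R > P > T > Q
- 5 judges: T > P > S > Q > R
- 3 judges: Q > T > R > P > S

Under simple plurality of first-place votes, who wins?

S

First-place votes: P 0, S 8, R 0, T 5, Q 3.
S has the most first-place votes.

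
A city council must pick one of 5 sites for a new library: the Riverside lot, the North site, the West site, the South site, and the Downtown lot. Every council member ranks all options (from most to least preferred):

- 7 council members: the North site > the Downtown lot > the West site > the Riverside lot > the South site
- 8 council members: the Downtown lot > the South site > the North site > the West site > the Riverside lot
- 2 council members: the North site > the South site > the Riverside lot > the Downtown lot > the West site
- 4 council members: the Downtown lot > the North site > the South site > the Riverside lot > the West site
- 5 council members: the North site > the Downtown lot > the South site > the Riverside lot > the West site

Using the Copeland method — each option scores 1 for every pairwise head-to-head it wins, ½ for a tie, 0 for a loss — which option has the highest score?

the Riverside lot: loses to the North site, the West site, the South site, and the Downtown lot → score 0.
the North site: beats the Riverside lot, the West site, the South site, and the Downtown lot → score 4.
the West site: beats the Riverside lot; loses to the North site, the South site, and the Downtown lot → score 1.
the South site: beats the Riverside lot and the West site; loses to the North site and the Downtown lot → score 2.
the Downtown lot: beats the Riverside lot, the West site, and the South site; loses to the North site → score 3.
the North site has the best pairwise record.

the North site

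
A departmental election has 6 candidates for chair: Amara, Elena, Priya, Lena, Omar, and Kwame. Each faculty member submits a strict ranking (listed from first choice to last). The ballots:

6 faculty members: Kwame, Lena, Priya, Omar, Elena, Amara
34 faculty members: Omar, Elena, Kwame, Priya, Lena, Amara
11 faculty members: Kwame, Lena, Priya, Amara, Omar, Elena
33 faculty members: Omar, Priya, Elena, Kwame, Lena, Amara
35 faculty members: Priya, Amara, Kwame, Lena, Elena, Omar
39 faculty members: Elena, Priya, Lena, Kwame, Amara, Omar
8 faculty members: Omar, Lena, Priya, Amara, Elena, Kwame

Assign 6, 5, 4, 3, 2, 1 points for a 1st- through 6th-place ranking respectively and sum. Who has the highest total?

Priya

Amara: 6·1 + 34·1 + 11·3 + 33·1 + 35·5 + 39·2 + 8·3 = 383
Elena: 6·2 + 34·5 + 11·1 + 33·4 + 35·2 + 39·6 + 8·2 = 645
Priya: 6·4 + 34·3 + 11·4 + 33·5 + 35·6 + 39·5 + 8·4 = 772
Lena: 6·5 + 34·2 + 11·5 + 33·2 + 35·3 + 39·4 + 8·5 = 520
Omar: 6·3 + 34·6 + 11·2 + 33·6 + 35·1 + 39·1 + 8·6 = 564
Kwame: 6·6 + 34·4 + 11·6 + 33·3 + 35·4 + 39·3 + 8·1 = 602
Priya has the highest Borda score (772).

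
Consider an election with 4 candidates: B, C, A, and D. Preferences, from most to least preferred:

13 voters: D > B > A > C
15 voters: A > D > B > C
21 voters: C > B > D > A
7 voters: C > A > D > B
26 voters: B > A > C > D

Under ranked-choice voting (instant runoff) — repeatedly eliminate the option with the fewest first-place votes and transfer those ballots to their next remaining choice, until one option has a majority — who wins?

Round 1: B 26, C 28, A 15, D 13. Eliminate D.
Round 2: B 39, C 28, A 15. Eliminate A.
Round 3: B 54, C 28. B has a majority.

B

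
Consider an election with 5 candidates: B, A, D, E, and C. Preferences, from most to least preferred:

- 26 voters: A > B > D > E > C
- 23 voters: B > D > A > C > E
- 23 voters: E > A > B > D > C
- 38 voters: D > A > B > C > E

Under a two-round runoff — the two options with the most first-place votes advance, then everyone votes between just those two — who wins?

Round 1 first-place votes: B 23, A 26, D 38, E 23, C 0.
D and A advance.
Runoff: D is preferred to A by 61 voters; A by 49.
D wins the runoff.

D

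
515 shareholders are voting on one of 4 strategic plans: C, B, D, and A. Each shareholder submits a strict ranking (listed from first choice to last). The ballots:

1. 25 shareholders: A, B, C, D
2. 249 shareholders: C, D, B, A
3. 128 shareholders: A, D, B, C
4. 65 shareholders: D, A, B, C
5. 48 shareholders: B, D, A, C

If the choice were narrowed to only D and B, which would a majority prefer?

Voters preferring D to B: 442; preferring B to D: 73.
D wins the head-to-head.

D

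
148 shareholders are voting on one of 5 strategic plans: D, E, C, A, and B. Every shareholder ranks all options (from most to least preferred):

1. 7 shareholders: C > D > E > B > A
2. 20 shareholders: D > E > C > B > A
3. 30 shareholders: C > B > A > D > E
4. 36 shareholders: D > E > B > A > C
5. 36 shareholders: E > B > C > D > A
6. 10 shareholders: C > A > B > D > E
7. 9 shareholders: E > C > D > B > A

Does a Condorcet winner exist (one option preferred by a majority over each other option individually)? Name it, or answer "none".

Checking pairwise contests:
C beats D 92–56.
D beats E 103–45.
E beats C 101–47.
D beats A 108–40.
E beats B 108–40.
Every option loses at least one head-to-head, so there is no Condorcet winner.

none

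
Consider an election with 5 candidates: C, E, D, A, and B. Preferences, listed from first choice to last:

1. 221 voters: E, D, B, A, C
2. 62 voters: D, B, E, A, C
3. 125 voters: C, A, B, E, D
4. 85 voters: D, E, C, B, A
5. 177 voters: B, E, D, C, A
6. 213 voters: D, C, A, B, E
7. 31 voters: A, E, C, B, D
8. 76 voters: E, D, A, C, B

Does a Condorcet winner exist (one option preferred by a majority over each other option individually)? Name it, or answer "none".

Checking pairwise contests:
E beats C 652–338.
B beats E 577–413.
E beats D 630–360.
C beats A 600–390.
C beats B 530–460.
Every option loses at least one head-to-head, so there is no Condorcet winner.

none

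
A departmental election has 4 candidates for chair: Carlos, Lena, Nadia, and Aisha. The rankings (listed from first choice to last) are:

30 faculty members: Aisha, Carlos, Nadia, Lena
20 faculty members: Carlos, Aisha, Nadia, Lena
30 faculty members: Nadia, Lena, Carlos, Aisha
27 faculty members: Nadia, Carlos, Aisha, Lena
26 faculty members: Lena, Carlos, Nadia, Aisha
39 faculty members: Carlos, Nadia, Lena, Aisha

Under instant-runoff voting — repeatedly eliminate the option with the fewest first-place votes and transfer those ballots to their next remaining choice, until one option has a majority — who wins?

Round 1: Carlos 59, Lena 26, Nadia 57, Aisha 30. Eliminate Lena.
Round 2: Carlos 85, Nadia 57, Aisha 30. Eliminate Aisha.
Round 3: Carlos 115, Nadia 57. Carlos has a majority.

Carlos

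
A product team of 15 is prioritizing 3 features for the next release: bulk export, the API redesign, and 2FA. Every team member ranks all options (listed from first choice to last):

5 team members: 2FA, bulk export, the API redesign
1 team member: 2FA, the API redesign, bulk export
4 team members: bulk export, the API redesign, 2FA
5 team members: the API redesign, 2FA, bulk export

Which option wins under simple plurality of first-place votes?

First-place votes: bulk export 4, the API redesign 5, 2FA 6.
2FA has the most first-place votes.

2FA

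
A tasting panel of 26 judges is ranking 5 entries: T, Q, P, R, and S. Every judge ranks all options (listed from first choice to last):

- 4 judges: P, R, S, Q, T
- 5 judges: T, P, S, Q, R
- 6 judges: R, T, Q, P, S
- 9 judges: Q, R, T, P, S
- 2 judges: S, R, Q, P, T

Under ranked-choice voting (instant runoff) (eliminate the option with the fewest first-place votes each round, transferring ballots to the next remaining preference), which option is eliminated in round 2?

P

Round 1: T 5, Q 9, P 4, R 6, S 2. Eliminate S.
Round 2: T 5, Q 9, P 4, R 8. Eliminate P.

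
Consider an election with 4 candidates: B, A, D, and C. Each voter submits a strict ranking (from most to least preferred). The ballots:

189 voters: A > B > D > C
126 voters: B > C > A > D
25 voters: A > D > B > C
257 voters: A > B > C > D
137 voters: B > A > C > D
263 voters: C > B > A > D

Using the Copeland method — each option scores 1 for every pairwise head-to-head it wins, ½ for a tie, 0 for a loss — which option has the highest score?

B: beats A, D, and C → score 3.
A: beats D and C; loses to B → score 2.
D: loses to B, A, and C → score 0.
C: beats D; loses to B and A → score 1.
B has the best pairwise record.

B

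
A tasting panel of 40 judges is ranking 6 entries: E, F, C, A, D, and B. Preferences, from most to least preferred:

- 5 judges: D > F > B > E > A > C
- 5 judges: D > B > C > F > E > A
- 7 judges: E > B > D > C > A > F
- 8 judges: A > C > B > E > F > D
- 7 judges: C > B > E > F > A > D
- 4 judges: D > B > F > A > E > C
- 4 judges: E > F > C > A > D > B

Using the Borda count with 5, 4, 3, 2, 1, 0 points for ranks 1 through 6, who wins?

E: 5·2 + 5·1 + 7·5 + 8·2 + 7·3 + 4·1 + 4·5 = 111
F: 5·4 + 5·2 + 7·0 + 8·1 + 7·2 + 4·3 + 4·4 = 80
C: 5·0 + 5·3 + 7·2 + 8·4 + 7·5 + 4·0 + 4·3 = 108
A: 5·1 + 5·0 + 7·1 + 8·5 + 7·1 + 4·2 + 4·2 = 75
D: 5·5 + 5·5 + 7·3 + 8·0 + 7·0 + 4·5 + 4·1 = 95
B: 5·3 + 5·4 + 7·4 + 8·3 + 7·4 + 4·4 + 4·0 = 131
B has the highest Borda score (131).

B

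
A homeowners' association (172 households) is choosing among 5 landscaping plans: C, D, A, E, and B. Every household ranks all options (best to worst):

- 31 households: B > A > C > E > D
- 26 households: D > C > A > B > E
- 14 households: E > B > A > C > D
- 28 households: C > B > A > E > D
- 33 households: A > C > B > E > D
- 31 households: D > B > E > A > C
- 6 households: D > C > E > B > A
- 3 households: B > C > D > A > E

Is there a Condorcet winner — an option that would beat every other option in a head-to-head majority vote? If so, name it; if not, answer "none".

Checking pairwise contests:
A beats C 109–63.
C beats D 109–63.
B beats A 113–59.
C beats E 127–45.
C beats B 93–79.
Every option loses at least one head-to-head, so there is no Condorcet winner.

none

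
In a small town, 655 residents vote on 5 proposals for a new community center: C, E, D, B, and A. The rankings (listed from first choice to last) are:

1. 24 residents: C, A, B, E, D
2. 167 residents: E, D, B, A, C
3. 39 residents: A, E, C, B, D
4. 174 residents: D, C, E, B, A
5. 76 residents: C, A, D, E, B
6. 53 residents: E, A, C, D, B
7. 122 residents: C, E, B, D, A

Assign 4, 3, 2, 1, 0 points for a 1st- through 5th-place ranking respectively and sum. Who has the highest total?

E

C: 24·4 + 167·0 + 39·2 + 174·3 + 76·4 + 53·2 + 122·4 = 1594
E: 24·1 + 167·4 + 39·3 + 174·2 + 76·1 + 53·4 + 122·3 = 1811
D: 24·0 + 167·3 + 39·0 + 174·4 + 76·2 + 53·1 + 122·1 = 1524
B: 24·2 + 167·2 + 39·1 + 174·1 + 76·0 + 53·0 + 122·2 = 839
A: 24·3 + 167·1 + 39·4 + 174·0 + 76·3 + 53·3 + 122·0 = 782
E has the highest Borda score (1811).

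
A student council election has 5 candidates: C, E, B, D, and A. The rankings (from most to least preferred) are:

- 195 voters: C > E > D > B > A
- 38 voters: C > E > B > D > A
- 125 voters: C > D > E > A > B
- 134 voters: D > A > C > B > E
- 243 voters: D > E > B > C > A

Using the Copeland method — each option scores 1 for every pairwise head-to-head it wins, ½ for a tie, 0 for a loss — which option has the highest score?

D

C: beats E, B, and A; loses to D → score 3.
E: beats B and A; loses to C and D → score 2.
B: beats A; loses to C, E, and D → score 1.
D: beats C, E, B, and A → score 4.
A: loses to C, E, B, and D → score 0.
D has the best pairwise record.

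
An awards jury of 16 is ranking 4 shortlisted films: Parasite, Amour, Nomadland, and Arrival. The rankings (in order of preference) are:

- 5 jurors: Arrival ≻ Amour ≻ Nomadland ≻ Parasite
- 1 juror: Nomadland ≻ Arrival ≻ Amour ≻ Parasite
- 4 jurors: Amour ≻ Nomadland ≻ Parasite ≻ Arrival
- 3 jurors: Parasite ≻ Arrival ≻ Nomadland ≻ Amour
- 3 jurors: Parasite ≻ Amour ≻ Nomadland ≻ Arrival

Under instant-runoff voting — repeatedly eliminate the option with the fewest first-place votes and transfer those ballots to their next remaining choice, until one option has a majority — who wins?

Parasite

Round 1: Parasite 6, Amour 4, Nomadland 1, Arrival 5. Eliminate Nomadland.
Round 2: Parasite 6, Amour 4, Arrival 6. Eliminate Amour.
Round 3: Parasite 10, Arrival 6. Parasite has a majority.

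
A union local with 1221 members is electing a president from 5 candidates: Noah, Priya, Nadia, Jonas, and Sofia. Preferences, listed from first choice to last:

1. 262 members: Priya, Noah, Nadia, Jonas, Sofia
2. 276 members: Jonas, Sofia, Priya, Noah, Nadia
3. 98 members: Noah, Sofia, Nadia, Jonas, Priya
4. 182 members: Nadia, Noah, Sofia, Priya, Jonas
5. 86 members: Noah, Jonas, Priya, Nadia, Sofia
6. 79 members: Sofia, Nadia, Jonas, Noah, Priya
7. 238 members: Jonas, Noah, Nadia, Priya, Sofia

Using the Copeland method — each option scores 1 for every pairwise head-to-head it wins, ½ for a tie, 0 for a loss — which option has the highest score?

Noah: beats Priya, Nadia, Jonas, and Sofia → score 4.
Priya: beats Nadia; loses to Noah, Jonas, and Sofia → score 1.
Nadia: beats Jonas and Sofia; loses to Noah and Priya → score 2.
Jonas: beats Priya and Sofia; loses to Noah and Nadia → score 2.
Sofia: beats Priya; loses to Noah, Nadia, and Jonas → score 1.
Noah has the best pairwise record.

Noah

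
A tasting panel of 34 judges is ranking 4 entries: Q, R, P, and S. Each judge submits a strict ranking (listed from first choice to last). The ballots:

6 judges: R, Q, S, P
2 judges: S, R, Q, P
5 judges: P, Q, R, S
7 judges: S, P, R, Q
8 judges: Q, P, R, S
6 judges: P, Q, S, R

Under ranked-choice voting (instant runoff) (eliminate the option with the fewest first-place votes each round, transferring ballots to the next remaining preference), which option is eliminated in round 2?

S

Round 1: Q 8, R 6, P 11, S 9. Eliminate R.
Round 2: Q 14, P 11, S 9. Eliminate S.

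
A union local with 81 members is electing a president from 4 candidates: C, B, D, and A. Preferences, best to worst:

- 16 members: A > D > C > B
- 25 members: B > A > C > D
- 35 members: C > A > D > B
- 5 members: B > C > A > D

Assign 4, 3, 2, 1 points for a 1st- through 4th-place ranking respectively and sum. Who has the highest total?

A

C: 16·2 + 25·2 + 35·4 + 5·3 = 237
B: 16·1 + 25·4 + 35·1 + 5·4 = 171
D: 16·3 + 25·1 + 35·2 + 5·1 = 148
A: 16·4 + 25·3 + 35·3 + 5·2 = 254
A has the highest Borda score (254).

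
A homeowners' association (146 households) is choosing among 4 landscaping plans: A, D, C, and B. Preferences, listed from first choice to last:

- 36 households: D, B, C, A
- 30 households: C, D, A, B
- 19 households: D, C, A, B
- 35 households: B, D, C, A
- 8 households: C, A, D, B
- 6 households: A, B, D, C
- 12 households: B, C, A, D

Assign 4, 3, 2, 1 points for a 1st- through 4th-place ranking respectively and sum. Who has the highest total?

D

A: 36·1 + 30·2 + 19·2 + 35·1 + 8·3 + 6·4 + 12·2 = 241
D: 36·4 + 30·3 + 19·4 + 35·3 + 8·2 + 6·2 + 12·1 = 455
C: 36·2 + 30·4 + 19·3 + 35·2 + 8·4 + 6·1 + 12·3 = 393
B: 36·3 + 30·1 + 19·1 + 35·4 + 8·1 + 6·3 + 12·4 = 371
D has the highest Borda score (455).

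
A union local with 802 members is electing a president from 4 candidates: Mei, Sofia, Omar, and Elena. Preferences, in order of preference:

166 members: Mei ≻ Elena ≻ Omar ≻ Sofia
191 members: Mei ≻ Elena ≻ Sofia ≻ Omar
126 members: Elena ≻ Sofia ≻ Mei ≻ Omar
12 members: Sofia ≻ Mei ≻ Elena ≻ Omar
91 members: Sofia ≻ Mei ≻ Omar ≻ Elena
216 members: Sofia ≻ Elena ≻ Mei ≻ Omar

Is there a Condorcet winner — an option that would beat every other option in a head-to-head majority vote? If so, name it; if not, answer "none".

Checking pairwise contests:
Sofia beats Mei 445–357.
Elena beats Sofia 483–319.
Mei beats Omar 802–0.
Mei beats Elena 460–342.
Every option loses at least one head-to-head, so there is no Condorcet winner.

none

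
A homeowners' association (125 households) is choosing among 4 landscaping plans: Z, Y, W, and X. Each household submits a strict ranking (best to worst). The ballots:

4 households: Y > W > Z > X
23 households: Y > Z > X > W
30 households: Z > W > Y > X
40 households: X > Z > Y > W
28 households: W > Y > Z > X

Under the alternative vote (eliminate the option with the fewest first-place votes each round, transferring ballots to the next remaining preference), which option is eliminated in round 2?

Round 1: Z 30, Y 27, W 28, X 40. Eliminate Y.
Round 2: Z 53, W 32, X 40. Eliminate W.

W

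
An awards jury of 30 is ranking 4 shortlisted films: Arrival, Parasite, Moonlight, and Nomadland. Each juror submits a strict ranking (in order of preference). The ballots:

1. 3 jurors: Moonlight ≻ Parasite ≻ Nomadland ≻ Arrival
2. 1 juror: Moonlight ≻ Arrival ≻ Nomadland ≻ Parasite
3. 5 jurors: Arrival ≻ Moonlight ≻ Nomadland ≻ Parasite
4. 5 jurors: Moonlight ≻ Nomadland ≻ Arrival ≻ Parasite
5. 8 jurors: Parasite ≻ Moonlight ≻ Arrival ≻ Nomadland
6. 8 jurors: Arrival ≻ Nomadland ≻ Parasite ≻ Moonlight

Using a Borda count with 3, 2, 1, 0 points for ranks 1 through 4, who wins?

Arrival: 3·0 + 1·2 + 5·3 + 5·1 + 8·1 + 8·3 = 54
Parasite: 3·2 + 1·0 + 5·0 + 5·0 + 8·3 + 8·1 = 38
Moonlight: 3·3 + 1·3 + 5·2 + 5·3 + 8·2 + 8·0 = 53
Nomadland: 3·1 + 1·1 + 5·1 + 5·2 + 8·0 + 8·2 = 35
Arrival has the highest Borda score (54).

Arrival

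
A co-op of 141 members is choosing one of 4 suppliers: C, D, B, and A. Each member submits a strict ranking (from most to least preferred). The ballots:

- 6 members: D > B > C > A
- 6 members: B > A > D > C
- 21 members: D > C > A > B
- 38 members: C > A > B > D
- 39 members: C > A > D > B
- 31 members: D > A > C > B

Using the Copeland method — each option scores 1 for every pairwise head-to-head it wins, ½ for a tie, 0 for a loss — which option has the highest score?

C

C: beats D, B, and A → score 3.
D: beats B; loses to C and A → score 1.
B: loses to C, D, and A → score 0.
A: beats D and B; loses to C → score 2.
C has the best pairwise record.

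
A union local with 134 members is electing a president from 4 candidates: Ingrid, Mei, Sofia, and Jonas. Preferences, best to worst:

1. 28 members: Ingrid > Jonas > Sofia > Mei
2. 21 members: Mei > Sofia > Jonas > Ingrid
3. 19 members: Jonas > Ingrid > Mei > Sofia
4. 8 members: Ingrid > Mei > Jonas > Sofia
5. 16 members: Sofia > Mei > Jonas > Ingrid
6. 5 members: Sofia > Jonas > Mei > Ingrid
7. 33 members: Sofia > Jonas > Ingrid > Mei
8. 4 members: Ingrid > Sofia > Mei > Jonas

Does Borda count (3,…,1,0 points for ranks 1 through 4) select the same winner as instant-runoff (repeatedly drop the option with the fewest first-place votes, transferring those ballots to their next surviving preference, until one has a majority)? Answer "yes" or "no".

yes

Borda — scores: Ingrid 191, Mei 139, Sofia 240, Jonas 234. Winner: Sofia.
Instant-runoff — R1 Ingrid 40, Mei 21, Sofia 54, Jonas 19 (Jonas out); R2 Ingrid 59, Mei 21, Sofia 54 (Mei out); R3 Ingrid 59, Sofia 75 (Sofia winner). Winner: Sofia.
The two methods agree.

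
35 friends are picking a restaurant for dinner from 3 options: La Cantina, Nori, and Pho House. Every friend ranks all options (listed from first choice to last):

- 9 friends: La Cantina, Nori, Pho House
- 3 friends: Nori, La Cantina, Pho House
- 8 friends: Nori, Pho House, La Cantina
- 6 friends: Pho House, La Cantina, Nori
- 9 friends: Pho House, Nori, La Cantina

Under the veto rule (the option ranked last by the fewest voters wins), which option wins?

Nori

Last-place votes: La Cantina 17, Nori 6, Pho House 12.
Nori is ranked last by the fewest voters, so Nori wins.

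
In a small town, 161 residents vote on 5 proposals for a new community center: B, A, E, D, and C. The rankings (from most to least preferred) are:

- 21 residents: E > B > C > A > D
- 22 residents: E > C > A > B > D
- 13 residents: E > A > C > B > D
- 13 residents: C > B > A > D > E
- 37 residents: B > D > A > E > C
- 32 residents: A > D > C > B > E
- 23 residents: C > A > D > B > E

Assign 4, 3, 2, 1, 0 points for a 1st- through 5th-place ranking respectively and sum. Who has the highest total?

B: 21·3 + 22·1 + 13·1 + 13·3 + 37·4 + 32·1 + 23·1 = 340
A: 21·1 + 22·2 + 13·3 + 13·2 + 37·2 + 32·4 + 23·3 = 401
E: 21·4 + 22·4 + 13·4 + 13·0 + 37·1 + 32·0 + 23·0 = 261
D: 21·0 + 22·0 + 13·0 + 13·1 + 37·3 + 32·3 + 23·2 = 266
C: 21·2 + 22·3 + 13·2 + 13·4 + 37·0 + 32·2 + 23·4 = 342
A has the highest Borda score (401).

A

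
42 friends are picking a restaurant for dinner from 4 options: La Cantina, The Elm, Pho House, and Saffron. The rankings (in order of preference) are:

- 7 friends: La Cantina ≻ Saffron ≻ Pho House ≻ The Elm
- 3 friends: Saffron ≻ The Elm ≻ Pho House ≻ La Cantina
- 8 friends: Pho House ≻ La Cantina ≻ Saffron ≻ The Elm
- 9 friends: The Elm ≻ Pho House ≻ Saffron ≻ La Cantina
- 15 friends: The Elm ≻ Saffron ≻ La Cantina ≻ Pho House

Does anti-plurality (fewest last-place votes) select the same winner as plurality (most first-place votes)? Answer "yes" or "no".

no

Anti-plurality — last-place votes: La Cantina 12, The Elm 15, Pho House 15, Saffron 0. Winner: Saffron.
Plurality — first-place votes: La Cantina 7, The Elm 24, Pho House 8, Saffron 3. Winner: The Elm.
The two methods disagree.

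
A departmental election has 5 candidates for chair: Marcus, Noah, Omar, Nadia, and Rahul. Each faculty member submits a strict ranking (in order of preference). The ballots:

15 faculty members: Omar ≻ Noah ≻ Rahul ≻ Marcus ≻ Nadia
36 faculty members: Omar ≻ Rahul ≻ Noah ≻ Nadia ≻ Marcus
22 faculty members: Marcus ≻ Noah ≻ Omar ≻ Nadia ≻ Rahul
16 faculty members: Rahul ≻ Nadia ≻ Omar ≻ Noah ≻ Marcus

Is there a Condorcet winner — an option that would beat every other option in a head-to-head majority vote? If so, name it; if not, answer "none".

Omar

Omar vs Marcus: 67–22 for Omar.
Omar vs Noah: 67–22 for Omar.
Omar vs Nadia: 73–16 for Omar.
Omar vs Rahul: 73–16 for Omar.
Omar beats every other option head-to-head.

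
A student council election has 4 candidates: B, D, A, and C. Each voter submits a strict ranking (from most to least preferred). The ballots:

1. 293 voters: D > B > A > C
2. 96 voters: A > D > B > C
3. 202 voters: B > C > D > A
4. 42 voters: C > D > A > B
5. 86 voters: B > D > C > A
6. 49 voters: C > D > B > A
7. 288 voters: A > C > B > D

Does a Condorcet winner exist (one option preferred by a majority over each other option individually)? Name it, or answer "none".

B vs D: 576–480 for B.
B vs A: 630–426 for B.
B vs C: 677–379 for B.
B beats every other option head-to-head.

B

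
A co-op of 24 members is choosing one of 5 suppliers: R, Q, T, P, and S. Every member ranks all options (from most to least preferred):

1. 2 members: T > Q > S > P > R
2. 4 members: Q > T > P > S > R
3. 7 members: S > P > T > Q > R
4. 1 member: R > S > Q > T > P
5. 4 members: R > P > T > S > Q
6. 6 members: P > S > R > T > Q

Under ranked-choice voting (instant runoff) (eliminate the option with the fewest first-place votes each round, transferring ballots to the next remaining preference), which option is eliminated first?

T

Round 1: R 5, Q 4, T 2, P 6, S 7. Eliminate T.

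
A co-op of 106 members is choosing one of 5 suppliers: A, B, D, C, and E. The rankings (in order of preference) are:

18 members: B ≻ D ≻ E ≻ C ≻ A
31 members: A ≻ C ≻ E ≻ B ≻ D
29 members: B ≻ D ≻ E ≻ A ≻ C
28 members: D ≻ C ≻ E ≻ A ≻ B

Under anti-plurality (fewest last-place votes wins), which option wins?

E

Last-place votes: A 18, B 28, D 31, C 29, E 0.
E is ranked last by the fewest voters, so E wins.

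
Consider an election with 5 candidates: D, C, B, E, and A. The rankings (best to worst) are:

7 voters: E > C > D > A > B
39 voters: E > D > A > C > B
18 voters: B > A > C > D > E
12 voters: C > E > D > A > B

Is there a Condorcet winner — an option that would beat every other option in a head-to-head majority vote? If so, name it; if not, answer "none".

E

E vs D: 58–18 for E.
E vs C: 46–30 for E.
E vs B: 58–18 for E.
E vs A: 58–18 for E.
E beats every other option head-to-head.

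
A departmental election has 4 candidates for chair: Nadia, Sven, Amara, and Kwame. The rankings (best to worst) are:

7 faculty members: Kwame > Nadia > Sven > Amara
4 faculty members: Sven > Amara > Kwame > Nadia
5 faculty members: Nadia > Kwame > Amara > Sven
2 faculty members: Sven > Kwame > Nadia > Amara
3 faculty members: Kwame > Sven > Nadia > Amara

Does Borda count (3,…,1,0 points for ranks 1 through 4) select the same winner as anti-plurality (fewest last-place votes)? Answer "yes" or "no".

yes

Borda — scores: Nadia 34, Sven 31, Amara 13, Kwame 48. Winner: Kwame.
Anti-plurality — last-place votes: Nadia 4, Sven 5, Amara 12, Kwame 0. Winner: Kwame.
The two methods agree.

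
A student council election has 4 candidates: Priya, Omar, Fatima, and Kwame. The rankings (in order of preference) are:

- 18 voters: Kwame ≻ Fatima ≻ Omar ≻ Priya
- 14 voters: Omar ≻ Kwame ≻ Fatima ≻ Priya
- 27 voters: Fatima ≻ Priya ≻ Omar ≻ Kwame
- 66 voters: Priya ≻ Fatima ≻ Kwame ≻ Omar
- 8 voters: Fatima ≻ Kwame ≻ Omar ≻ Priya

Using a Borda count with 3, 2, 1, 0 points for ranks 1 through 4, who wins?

Priya: 18·0 + 14·0 + 27·2 + 66·3 + 8·0 = 252
Omar: 18·1 + 14·3 + 27·1 + 66·0 + 8·1 = 95
Fatima: 18·2 + 14·1 + 27·3 + 66·2 + 8·3 = 287
Kwame: 18·3 + 14·2 + 27·0 + 66·1 + 8·2 = 164
Fatima has the highest Borda score (287).

Fatima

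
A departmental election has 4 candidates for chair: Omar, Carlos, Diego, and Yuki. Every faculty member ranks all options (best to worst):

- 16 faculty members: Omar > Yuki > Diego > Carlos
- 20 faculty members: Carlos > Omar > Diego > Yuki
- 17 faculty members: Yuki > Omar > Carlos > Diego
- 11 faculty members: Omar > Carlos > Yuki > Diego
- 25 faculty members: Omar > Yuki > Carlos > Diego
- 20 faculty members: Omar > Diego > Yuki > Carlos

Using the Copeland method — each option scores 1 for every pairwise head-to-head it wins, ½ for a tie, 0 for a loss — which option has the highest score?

Omar

Omar: beats Carlos, Diego, and Yuki → score 3.
Carlos: beats Diego; loses to Omar and Yuki → score 1.
Diego: loses to Omar, Carlos, and Yuki → score 0.
Yuki: beats Carlos and Diego; loses to Omar → score 2.
Omar has the best pairwise record.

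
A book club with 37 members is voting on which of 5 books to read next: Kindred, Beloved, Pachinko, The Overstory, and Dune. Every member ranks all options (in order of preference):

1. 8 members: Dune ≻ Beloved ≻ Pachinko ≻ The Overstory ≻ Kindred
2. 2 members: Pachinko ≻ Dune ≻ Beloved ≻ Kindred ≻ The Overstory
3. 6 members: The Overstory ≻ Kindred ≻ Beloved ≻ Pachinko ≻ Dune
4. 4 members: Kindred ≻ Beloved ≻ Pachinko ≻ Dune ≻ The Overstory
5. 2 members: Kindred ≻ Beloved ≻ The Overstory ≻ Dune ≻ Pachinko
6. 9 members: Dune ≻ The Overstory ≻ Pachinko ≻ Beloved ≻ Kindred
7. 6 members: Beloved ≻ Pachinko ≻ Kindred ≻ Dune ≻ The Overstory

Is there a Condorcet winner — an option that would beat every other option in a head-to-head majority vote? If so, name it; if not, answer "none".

Dune

Dune vs Kindred: 19–18 for Dune.
Dune vs Beloved: 19–18 for Dune.
Dune vs Pachinko: 19–18 for Dune.
Dune vs The Overstory: 29–8 for Dune.
Dune beats every other option head-to-head.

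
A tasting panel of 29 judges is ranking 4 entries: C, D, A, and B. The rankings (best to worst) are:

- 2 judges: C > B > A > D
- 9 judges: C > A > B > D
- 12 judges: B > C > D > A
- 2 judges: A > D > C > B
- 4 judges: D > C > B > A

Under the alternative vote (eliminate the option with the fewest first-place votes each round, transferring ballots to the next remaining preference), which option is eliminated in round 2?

D

Round 1: C 11, D 4, A 2, B 12. Eliminate A.
Round 2: C 11, D 6, B 12. Eliminate D.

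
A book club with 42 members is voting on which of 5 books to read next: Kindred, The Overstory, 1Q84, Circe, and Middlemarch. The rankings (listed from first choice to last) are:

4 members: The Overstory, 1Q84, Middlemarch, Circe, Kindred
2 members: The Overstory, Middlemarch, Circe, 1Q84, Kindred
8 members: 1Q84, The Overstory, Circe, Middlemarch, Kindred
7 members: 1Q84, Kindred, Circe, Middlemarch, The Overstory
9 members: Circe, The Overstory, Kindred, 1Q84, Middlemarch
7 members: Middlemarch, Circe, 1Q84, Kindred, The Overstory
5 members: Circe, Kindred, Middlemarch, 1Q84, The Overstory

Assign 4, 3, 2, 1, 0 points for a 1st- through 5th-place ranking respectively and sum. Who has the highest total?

Kindred: 4·0 + 2·0 + 8·0 + 7·3 + 9·2 + 7·1 + 5·3 = 61
The Overstory: 4·4 + 2·4 + 8·3 + 7·0 + 9·3 + 7·0 + 5·0 = 75
1Q84: 4·3 + 2·1 + 8·4 + 7·4 + 9·1 + 7·2 + 5·1 = 102
Circe: 4·1 + 2·2 + 8·2 + 7·2 + 9·4 + 7·3 + 5·4 = 115
Middlemarch: 4·2 + 2·3 + 8·1 + 7·1 + 9·0 + 7·4 + 5·2 = 67
Circe has the highest Borda score (115).

Circe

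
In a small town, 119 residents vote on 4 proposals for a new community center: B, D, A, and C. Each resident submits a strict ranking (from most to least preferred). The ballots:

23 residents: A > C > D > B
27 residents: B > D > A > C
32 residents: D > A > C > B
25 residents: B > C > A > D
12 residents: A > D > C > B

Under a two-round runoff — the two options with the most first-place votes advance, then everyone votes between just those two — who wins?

Round 1 first-place votes: B 52, D 32, A 35, C 0.
B and A advance.
Runoff: B is preferred to A by 52 voters; A by 67.
A wins the runoff.

A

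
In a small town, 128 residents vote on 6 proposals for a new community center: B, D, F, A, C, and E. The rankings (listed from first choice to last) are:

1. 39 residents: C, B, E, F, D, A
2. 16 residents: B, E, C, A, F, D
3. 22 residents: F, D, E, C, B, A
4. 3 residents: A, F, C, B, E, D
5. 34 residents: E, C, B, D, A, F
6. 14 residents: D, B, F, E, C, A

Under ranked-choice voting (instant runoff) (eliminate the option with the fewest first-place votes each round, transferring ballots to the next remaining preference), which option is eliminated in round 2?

D

Round 1: B 16, D 14, F 22, A 3, C 39, E 34. Eliminate A.
Round 2: B 16, D 14, F 25, C 39, E 34. Eliminate D.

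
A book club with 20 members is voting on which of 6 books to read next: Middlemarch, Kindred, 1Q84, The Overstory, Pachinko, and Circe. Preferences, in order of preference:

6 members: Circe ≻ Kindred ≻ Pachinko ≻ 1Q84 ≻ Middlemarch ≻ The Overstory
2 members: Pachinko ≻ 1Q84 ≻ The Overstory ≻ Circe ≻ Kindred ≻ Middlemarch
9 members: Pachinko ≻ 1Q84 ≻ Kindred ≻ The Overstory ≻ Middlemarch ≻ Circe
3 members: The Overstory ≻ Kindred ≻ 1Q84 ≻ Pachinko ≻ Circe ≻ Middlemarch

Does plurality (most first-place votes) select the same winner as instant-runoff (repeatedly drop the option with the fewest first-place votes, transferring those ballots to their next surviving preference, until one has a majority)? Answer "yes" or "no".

yes

Plurality — first-place votes: Middlemarch 0, Kindred 0, 1Q84 0, The Overstory 3, Pachinko 11, Circe 6. Winner: Pachinko.
Instant-runoff — R1 Middlemarch 0, Kindred 0, 1Q84 0, The Overstory 3, Pachinko 11, Circe 6 (Pachinko winner). Winner: Pachinko.
The two methods agree.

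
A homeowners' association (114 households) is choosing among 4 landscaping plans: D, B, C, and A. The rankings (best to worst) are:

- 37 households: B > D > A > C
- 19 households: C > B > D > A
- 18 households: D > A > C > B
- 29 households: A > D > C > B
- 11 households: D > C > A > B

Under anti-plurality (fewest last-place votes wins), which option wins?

D

Last-place votes: D 0, B 58, C 37, A 19.
D is ranked last by the fewest voters, so D wins.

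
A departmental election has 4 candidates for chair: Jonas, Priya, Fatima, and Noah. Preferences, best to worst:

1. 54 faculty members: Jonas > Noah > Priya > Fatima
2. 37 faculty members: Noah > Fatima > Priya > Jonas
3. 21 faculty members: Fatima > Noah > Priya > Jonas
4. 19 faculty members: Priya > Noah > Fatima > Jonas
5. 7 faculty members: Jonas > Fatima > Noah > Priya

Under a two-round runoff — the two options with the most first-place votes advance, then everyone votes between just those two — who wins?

Noah

Round 1 first-place votes: Jonas 61, Priya 19, Fatima 21, Noah 37.
Jonas and Noah advance.
Runoff: Jonas is preferred to Noah by 61 voters; Noah by 77.
Noah wins the runoff.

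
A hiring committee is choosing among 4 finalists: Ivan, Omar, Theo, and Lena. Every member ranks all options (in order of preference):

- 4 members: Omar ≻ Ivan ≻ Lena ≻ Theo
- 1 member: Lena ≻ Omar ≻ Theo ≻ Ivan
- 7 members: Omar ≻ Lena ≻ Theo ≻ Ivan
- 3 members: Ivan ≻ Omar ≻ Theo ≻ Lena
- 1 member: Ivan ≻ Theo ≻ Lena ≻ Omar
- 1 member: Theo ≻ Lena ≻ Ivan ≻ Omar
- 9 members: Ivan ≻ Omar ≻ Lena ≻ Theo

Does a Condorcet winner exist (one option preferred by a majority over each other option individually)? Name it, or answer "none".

Ivan

Ivan vs Omar: 14–12 for Ivan.
Ivan vs Theo: 17–9 for Ivan.
Ivan vs Lena: 17–9 for Ivan.
Ivan beats every other option head-to-head.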